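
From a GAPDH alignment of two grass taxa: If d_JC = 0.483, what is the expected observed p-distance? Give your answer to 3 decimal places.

p = (3/4)(1 − e^(−4d/3)) = 0.75 × (1 − e^(-0.644)) = 0.75 × (1 − 0.525187) = 0.356110.

0.356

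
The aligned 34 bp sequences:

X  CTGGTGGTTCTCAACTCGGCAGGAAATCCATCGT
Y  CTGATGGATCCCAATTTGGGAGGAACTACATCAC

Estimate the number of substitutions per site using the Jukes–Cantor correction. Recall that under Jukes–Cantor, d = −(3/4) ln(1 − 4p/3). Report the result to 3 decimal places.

The sequences differ at 10 of 34 sites (4, 8, 11, 15, 17, 20, 26, 28, 33, 34), so p = 10/34 ≈ 0.294118.
d = −(3/4) ln(1 − 4p/3) = −0.75 ln(1 − 0.392157) = −0.75 ln(0.607843)
  = −0.75 × (-0.497839) = 0.373379 substitutions/site.

0.373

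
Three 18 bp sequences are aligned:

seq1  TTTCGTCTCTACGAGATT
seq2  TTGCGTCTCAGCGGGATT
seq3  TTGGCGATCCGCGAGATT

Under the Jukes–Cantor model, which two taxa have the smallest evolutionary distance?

seq1 and seq2

seq1–seq2: 4/18 differ, p = 0.222, d = 0.264.
seq1–seq3: 7/18 differ, p = 0.389, d = 0.548.
seq2–seq3: 6/18 differ, p = 0.333, d = 0.441.
The smallest distance is between seq1 and seq2.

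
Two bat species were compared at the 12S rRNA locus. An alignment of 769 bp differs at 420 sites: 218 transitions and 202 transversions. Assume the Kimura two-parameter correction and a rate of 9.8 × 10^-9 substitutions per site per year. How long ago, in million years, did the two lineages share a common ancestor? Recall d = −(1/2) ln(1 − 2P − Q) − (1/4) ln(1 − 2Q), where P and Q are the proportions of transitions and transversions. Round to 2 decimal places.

54.66

P = 218/769 ≈ 0.283485 and Q = 202/769 ≈ 0.262679.
Under the Kimura two-parameter model, d = −½ ln(1 − 2P − Q) − ¼ ln(1 − 2Q).
1 − 2P − Q = 0.170351, giving −½ ln(0.170351) = 0.884947.
1 − 2Q = 0.474642, giving −¼ ln(0.474642) = 0.186299.
d = 0.884947 + 0.186299 = 1.071246.
Under a molecular clock d = 2μt, so t = d/(2μ) = 1.071246 / (2 × 9.8 × 10^-9) = 54.66 million years.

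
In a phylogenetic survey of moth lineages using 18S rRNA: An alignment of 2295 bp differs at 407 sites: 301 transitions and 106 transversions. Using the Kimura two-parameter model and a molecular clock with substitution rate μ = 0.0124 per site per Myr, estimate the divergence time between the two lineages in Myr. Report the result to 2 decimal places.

8.41

P = 301/2295 ≈ 0.131155 and Q = 106/2295 ≈ 0.046187.
Under the Kimura two-parameter model, d = −½ ln(1 − 2P − Q) − ¼ ln(1 − 2Q).
1 − 2P − Q = 0.691503, giving −½ ln(0.691503) = 0.184444.
1 − 2Q = 0.907626, giving −¼ ln(0.907626) = 0.024231.
d = 0.184444 + 0.024231 = 0.208675.
Under a molecular clock d = 2μt, so t = d/(2μ) = 0.208675 / (2 × 0.0124) = 8.41 Myr.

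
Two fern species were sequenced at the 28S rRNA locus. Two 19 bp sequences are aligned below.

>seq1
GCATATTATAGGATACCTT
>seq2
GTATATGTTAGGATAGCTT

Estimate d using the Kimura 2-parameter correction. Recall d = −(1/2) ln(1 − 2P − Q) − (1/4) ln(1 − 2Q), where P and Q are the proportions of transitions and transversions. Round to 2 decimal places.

0.25

Of 19 sites, 1 differences are transitions and 3 are transversions, so P = 1/19 ≈ 0.052632 and Q = 3/19 ≈ 0.157895.
Under the Kimura two-parameter model, d = −½ ln(1 − 2P − Q) − ¼ ln(1 − 2Q).
1 − 2P − Q = 0.736841, giving −½ ln(0.736841) = 0.152692.
1 − 2Q = 0.68421, giving −¼ ln(0.68421) = 0.094873.
d = 0.152692 + 0.094873 = 0.247565.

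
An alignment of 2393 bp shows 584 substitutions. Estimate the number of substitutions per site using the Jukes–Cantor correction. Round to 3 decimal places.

p = 584/2393 ≈ 0.244045.
d = −(3/4) ln(1 − 4p/3) = −0.75 ln(1 − 0.325393) = −0.75 ln(0.674607)
  = −0.75 × (-0.393625) = 0.295219 substitutions/site.

0.295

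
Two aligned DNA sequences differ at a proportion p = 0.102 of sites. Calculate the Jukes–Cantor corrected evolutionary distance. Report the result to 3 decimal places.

0.110

d = −(3/4) ln(1 − 4p/3) = −0.75 ln(1 − 0.136) = −0.75 ln(0.864)
  = −0.75 × (-0.146183) = 0.109637 substitutions/site.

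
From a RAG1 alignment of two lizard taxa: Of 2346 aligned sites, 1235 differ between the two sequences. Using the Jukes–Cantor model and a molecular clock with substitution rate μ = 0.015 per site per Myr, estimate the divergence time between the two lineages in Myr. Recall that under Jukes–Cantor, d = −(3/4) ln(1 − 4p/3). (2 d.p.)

30.26

p = 1235/2346 ≈ 0.526428.
d = −(3/4) ln(1 − 4p/3) = −0.75 ln(1 − 0.701904) = −0.75 ln(0.298096)
  = −0.75 × (-1.210340) = 0.907755 substitutions/site.
Under a molecular clock d = 2μt, so t = d/(2μ) = 0.907755 / (2 × 0.015) = 30.26 Myr.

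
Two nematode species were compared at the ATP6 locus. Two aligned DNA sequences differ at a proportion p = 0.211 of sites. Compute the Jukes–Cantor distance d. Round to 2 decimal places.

0.25

d = −(3/4) ln(1 − 4p/3) = −0.75 ln(1 − 0.281333) = −0.75 ln(0.718667)
  = −0.75 × (-0.330357) = 0.247768 substitutions/site.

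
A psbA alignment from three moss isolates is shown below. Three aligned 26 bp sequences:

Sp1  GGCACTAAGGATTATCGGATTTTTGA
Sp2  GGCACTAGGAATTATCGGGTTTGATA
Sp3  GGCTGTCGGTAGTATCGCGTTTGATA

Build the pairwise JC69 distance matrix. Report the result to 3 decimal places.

Sp1–Sp2: 6/26 sites differ → p ≈ 0.230769, d = −0.75 ln(1 − 0.307692) = 0.275793 ≈ 0.276.
Sp1–Sp3: 11/26 sites differ → p ≈ 0.423077, d = −0.75 ln(1 − 0.564103) = 0.622762 ≈ 0.623.
Sp2–Sp3: 6/26 sites differ → p ≈ 0.230769, d = −0.75 ln(1 − 0.307692) = 0.275793 ≈ 0.276.

d(Sp1,Sp2) = 0.276, d(Sp1,Sp3) = 0.623, d(Sp2,Sp3) = 0.276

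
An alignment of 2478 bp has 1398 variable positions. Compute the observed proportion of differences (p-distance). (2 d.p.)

0.56

p = 1398/2478 = 0.564164… ≈ 0.56 (to 2 d.p.).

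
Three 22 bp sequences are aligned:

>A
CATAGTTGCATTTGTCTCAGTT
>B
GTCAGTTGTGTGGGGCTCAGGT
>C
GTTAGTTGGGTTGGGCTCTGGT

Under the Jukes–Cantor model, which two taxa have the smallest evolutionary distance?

B and C

A–B: 9/22 differ, p = 0.409, d = 0.591.
A–C: 8/22 differ, p = 0.364, d = 0.497.
B–C: 4/22 differ, p = 0.182, d = 0.208.
The smallest distance is between B and C.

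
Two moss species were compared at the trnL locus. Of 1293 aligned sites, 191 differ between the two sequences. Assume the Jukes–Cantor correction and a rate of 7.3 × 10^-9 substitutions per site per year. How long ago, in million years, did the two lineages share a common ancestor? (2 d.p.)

p = 191/1293 ≈ 0.147718.
d = −(3/4) ln(1 − 4p/3) = −0.75 ln(1 − 0.196957) = −0.75 ln(0.803043)
  = −0.75 × (-0.219347) = 0.164510 substitutions/site.
Under a molecular clock d = 2μt, so t = d/(2μ) = 0.164510 / (2 × 7.3 × 10^-9) = 11.27 million years.

11.27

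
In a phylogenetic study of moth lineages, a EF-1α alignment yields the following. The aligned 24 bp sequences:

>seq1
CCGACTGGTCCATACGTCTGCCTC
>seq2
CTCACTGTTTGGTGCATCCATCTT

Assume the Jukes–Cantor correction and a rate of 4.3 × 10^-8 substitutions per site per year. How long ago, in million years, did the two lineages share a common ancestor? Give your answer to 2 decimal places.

The sequences differ at 12 of 24 sites, so p = 12/24 = 0.5.
d = −(3/4) ln(1 − 4p/3) = −0.75 ln(1 − 0.666667) = −0.75 ln(0.333333)
  = −0.75 × (-1.098613) = 0.823960 substitutions/site.
Under a molecular clock d = 2μt, so t = d/(2μ) = 0.823960 / (2 × 4.3 × 10^-8) = 9.58 million years.

9.58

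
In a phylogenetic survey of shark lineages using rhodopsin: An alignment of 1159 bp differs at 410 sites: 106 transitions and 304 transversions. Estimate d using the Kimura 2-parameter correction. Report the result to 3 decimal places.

0.480

P = 106/1159 ≈ 0.091458 and Q = 304/1159 ≈ 0.262295.
Under the Kimura two-parameter model, d = −½ ln(1 − 2P − Q) − ¼ ln(1 − 2Q).
1 − 2P − Q = 0.554789, giving −½ ln(0.554789) = 0.294584.
1 − 2Q = 0.47541, giving −¼ ln(0.47541) = 0.185894.
d = 0.294584 + 0.185894 = 0.480478.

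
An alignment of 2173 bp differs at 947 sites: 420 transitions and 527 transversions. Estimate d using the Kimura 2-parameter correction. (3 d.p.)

P = 420/2173 ≈ 0.193281 and Q = 527/2173 ≈ 0.242522.
Under the Kimura two-parameter model, d = −½ ln(1 − 2P − Q) − ¼ ln(1 − 2Q).
1 − 2P − Q = 0.370916, giving −½ ln(0.370916) = 0.495890.
1 − 2Q = 0.514956, giving −¼ ln(0.514956) = 0.165918.
d = 0.495890 + 0.165918 = 0.661808.

0.662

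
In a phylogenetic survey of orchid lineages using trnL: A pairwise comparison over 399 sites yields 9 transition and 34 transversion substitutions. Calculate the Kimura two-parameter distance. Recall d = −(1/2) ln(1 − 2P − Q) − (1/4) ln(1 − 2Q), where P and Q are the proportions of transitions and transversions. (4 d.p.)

P = 9/399 ≈ 0.022556 and Q = 34/399 ≈ 0.085213.
Under the Kimura two-parameter model, d = −½ ln(1 − 2P − Q) − ¼ ln(1 − 2Q).
1 − 2P − Q = 0.869675, giving −½ ln(0.869675) = 0.069818.
1 − 2Q = 0.829574, giving −¼ ln(0.829574) = 0.046711.
d = 0.069818 + 0.046711 = 0.116529.

0.1165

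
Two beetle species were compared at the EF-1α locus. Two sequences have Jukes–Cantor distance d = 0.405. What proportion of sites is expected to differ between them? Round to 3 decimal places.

0.313

p = (3/4)(1 − e^(−4d/3)) = 0.75 × (1 − e^(-0.54)) = 0.75 × (1 − 0.582748) = 0.312939.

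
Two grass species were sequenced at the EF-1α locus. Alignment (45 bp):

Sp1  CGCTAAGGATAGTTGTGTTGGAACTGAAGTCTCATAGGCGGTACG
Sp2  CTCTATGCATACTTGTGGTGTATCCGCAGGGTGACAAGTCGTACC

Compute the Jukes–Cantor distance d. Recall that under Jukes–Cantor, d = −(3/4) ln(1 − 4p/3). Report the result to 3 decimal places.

0.525

The sequences differ at 17 of 45 sites, so p = 17/45 ≈ 0.377778.
d = −(3/4) ln(1 − 4p/3) = −0.75 ln(1 − 0.503704) = −0.75 ln(0.496296)
  = −0.75 × (-0.700583) = 0.525437 substitutions/site.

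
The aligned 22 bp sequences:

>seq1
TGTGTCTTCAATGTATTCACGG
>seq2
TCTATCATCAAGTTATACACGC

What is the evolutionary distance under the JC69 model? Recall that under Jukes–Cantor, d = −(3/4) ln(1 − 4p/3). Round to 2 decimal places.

0.41

The sequences differ at 7 of 22 sites (2, 4, 7, 12, 13, 17, 22), so p = 7/22 ≈ 0.318182.
d = −(3/4) ln(1 − 4p/3) = −0.75 ln(1 − 0.424243) = −0.75 ln(0.575757)
  = −0.75 × (-0.552070) = 0.414053 substitutions/site.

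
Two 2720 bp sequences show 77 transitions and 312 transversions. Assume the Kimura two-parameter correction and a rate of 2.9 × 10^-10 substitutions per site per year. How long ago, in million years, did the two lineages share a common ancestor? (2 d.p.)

P = 77/2720 ≈ 0.028309 and Q = 312/2720 ≈ 0.114706.
Under the Kimura two-parameter model, d = −½ ln(1 − 2P − Q) − ¼ ln(1 − 2Q).
1 − 2P − Q = 0.828676, giving −½ ln(0.828676) = 0.093963.
1 − 2Q = 0.770588, giving −¼ ln(0.770588) = 0.065150.
d = 0.093963 + 0.065150 = 0.159113.
Under a molecular clock d = 2μt, so t = d/(2μ) = 0.159113 / (2 × 2.9 × 10^-10) = 274.33 million years.

274.33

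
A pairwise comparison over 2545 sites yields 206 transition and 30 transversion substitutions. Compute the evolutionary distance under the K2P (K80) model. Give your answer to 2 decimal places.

P = 206/2545 ≈ 0.080943 and Q = 30/2545 ≈ 0.011788.
Under the Kimura two-parameter model, d = −½ ln(1 − 2P − Q) − ¼ ln(1 − 2Q).
1 − 2P − Q = 0.826326, giving −½ ln(0.826326) = 0.095383.
1 − 2Q = 0.976424, giving −¼ ln(0.976424) = 0.005965.
d = 0.095383 + 0.005965 = 0.101348.

0.10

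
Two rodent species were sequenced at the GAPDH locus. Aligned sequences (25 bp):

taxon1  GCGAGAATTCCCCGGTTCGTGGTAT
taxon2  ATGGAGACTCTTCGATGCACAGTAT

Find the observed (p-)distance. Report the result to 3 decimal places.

The sequences differ at 13 of 25 positions.
p = 13/25 = 0.520.

0.520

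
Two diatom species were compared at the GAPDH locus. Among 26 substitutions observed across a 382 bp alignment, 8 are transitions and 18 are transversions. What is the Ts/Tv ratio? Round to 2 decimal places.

0.44

R = 8/18 = 0.444444… ≈ 0.44 (to 2 d.p.).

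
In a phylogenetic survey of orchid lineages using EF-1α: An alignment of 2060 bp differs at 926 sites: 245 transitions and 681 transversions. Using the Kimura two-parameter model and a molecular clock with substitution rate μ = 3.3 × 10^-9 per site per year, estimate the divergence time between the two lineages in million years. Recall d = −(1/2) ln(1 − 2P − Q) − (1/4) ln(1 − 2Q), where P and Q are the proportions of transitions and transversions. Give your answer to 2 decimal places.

104.66

P = 245/2060 ≈ 0.118932 and Q = 681/2060 ≈ 0.330583.
Under the Kimura two-parameter model, d = −½ ln(1 − 2P − Q) − ¼ ln(1 − 2Q).
1 − 2P − Q = 0.431553, giving −½ ln(0.431553) = 0.420182.
1 − 2Q = 0.338834, giving −¼ ln(0.338834) = 0.270561.
d = 0.420182 + 0.270561 = 0.690743.
Under a molecular clock d = 2μt, so t = d/(2μ) = 0.690743 / (2 × 3.3 × 10^-9) = 104.66 million years.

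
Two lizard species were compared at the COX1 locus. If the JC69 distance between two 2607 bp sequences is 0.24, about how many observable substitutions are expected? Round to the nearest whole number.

535

Invert JC69: p = (3/4)(1 − e^(−4d/3)) = 0.75 × (1 − e^(-0.32)) = 0.75 × (1 − 0.726149) = 0.205388.
Expected differing sites = pL ≈ 0.205388 × 2607 = 535.446516 ≈ 535.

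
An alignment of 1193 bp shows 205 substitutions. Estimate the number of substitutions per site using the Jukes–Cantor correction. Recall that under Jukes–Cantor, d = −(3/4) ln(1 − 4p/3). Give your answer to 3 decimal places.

0.195

p = 205/1193 ≈ 0.171836.
d = −(3/4) ln(1 − 4p/3) = −0.75 ln(1 − 0.229115) = −0.75 ln(0.770885)
  = −0.75 × (-0.260216) = 0.195162 substitutions/site.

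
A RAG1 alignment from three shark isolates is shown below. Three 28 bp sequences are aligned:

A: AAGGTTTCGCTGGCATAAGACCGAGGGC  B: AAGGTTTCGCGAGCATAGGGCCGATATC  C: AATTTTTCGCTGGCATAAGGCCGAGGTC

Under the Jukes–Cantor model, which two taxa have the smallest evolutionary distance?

A–B: 7/28 differ, p = 0.250, d = 0.304.
A–C: 4/28 differ, p = 0.143, d = 0.158.
B–C: 7/28 differ, p = 0.250, d = 0.304.
The smallest distance is between A and C.

A and C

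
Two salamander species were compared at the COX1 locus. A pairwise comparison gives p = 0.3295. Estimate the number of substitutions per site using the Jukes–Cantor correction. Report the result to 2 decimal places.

0.43

d = −(3/4) ln(1 − 4p/3) = −0.75 ln(1 − 0.439333) = −0.75 ln(0.560667)
  = −0.75 × (-0.578628) = 0.433971 substitutions/site.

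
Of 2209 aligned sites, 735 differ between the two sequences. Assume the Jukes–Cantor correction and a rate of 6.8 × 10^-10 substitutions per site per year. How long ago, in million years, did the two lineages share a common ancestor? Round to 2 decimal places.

323.35

p = 735/2209 ≈ 0.33273.
d = −(3/4) ln(1 − 4p/3) = −0.75 ln(1 − 0.44364) = −0.75 ln(0.55636)
  = −0.75 × (-0.586340) = 0.439755 substitutions/site.
Under a molecular clock d = 2μt, so t = d/(2μ) = 0.439755 / (2 × 6.8 × 10^-10) = 323.35 million years.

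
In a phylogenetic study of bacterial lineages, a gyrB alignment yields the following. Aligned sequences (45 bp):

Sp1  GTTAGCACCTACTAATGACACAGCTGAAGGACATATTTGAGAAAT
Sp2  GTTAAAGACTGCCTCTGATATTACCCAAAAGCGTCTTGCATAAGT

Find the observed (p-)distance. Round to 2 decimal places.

The sequences differ at 23 of 45 positions.
p = 23/45 = 0.511111… ≈ 0.51 (to 2 d.p.).

0.51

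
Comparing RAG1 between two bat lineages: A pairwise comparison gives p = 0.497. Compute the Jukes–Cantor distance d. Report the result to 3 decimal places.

0.815

d = −(3/4) ln(1 − 4p/3) = −0.75 ln(1 − 0.662667) = −0.75 ln(0.337333)
  = −0.75 × (-1.086685) = 0.815014 substitutions/site.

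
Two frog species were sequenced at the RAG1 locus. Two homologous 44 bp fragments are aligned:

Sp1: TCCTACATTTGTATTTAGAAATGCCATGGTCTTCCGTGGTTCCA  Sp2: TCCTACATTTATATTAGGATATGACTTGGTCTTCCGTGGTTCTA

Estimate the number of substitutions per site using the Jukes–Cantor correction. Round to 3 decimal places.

The sequences differ at 7 of 44 sites (11, 16, 17, 20, 24, 26, 43), so p = 7/44 ≈ 0.159091.
d = −(3/4) ln(1 − 4p/3) = −0.75 ln(1 − 0.212121) = −0.75 ln(0.787879)
  = −0.75 × (-0.238411) = 0.178808 substitutions/site.

0.179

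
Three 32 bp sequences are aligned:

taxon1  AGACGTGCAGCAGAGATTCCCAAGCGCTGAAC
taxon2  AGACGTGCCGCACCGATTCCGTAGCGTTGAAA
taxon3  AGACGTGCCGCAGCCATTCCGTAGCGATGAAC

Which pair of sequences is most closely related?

taxon2 and taxon3

taxon1–taxon2: 7/32 differ, p = 0.219, d = 0.259.
taxon1–taxon3: 6/32 differ, p = 0.188, d = 0.216.
taxon2–taxon3: 4/32 differ, p = 0.125, d = 0.137.
The smallest distance is between taxon2 and taxon3.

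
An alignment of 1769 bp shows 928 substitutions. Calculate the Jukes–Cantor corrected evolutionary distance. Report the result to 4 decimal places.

p = 928/1769 ≈ 0.52459.
d = −(3/4) ln(1 − 4p/3) = −0.75 ln(1 − 0.699453) = −0.75 ln(0.300547)
  = −0.75 × (-1.202151) = 0.901613 substitutions/site.

0.9016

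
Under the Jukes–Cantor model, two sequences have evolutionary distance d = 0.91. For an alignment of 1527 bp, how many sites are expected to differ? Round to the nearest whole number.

805

Invert JC69: p = (3/4)(1 − e^(−4d/3)) = 0.75 × (1 − e^(-1.213333)) = 0.75 × (1 − 0.297205) = 0.527096.
Expected differing sites = pL ≈ 0.527096 × 1527 = 804.875592 ≈ 805.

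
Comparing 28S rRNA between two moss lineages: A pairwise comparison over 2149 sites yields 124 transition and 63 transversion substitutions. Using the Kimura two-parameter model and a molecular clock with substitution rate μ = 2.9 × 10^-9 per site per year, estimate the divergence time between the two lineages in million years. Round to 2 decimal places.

P = 124/2149 ≈ 0.057701 and Q = 63/2149 ≈ 0.029316.
Under the Kimura two-parameter model, d = −½ ln(1 − 2P − Q) − ¼ ln(1 − 2Q).
1 − 2P − Q = 0.855282, giving −½ ln(0.855282) = 0.078162.
1 − 2Q = 0.941368, giving −¼ ln(0.941368) = 0.015105.
d = 0.078162 + 0.015105 = 0.093267.
Under a molecular clock d = 2μt, so t = d/(2μ) = 0.093267 / (2 × 2.9 × 10^-9) = 16.08 million years.

16.08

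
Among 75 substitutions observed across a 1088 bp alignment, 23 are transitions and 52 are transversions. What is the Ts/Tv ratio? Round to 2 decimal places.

R = 23/52 = 0.442307… ≈ 0.44 (to 2 d.p.).

0.44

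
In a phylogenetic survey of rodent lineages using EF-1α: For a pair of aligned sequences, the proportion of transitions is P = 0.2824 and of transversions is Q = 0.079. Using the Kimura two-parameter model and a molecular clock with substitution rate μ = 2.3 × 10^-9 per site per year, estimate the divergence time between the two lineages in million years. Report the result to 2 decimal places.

Under the Kimura two-parameter model, d = −½ ln(1 − 2P − Q) − ¼ ln(1 − 2Q).
1 − 2P − Q = 0.3562, giving −½ ln(0.3562) = 0.516131.
1 − 2Q = 0.842, giving −¼ ln(0.842) = 0.042994.
d = 0.516131 + 0.042994 = 0.559125.
Under a molecular clock d = 2μt, so t = d/(2μ) = 0.559125 / (2 × 2.3 × 10^-9) = 121.55 million years.

121.55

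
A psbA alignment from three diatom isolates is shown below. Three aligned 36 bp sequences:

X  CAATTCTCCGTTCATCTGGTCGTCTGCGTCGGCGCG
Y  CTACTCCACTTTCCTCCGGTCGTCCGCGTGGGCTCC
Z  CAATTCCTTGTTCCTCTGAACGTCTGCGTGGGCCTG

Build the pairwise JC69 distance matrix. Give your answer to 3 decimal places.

X–Y: 11/36 sites differ → p ≈ 0.305556, d = −0.75 ln(1 − 0.407408) = 0.392437 ≈ 0.392.
X–Z: 9/36 sites differ → p = 0.25, d = −0.75 ln(1 − 0.333333) = 0.304098 ≈ 0.304.
Y–Z: 12/36 sites differ → p ≈ 0.333333, d = −0.75 ln(1 − 0.444444) = 0.440839 ≈ 0.441.

d(X,Y) = 0.392, d(X,Z) = 0.304, d(Y,Z) = 0.441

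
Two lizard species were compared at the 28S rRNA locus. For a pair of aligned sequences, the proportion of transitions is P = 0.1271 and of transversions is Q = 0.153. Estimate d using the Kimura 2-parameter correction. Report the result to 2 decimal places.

0.35

Under the Kimura two-parameter model, d = −½ ln(1 − 2P − Q) − ¼ ln(1 − 2Q).
1 − 2P − Q = 0.5928, giving −½ ln(0.5928) = 0.261449.
1 − 2Q = 0.694, giving −¼ ln(0.694) = 0.091321.
d = 0.261449 + 0.091321 = 0.352770.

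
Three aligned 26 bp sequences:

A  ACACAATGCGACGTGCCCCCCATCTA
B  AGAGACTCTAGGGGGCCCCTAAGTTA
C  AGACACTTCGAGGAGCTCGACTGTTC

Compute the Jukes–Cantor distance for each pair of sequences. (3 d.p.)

A–B: 13/26 sites differ → p = 0.5, d = −0.75 ln(1 − 0.666667) = 0.823960 ≈ 0.824.
A–C: 12/26 sites differ → p ≈ 0.461538, d = −0.75 ln(1 − 0.615384) = 0.716632 ≈ 0.717.
B–C: 12/26 sites differ → p ≈ 0.461538, d = −0.75 ln(1 − 0.615384) = 0.716632 ≈ 0.717.

d(A,B) = 0.824, d(A,C) = 0.717, d(B,C) = 0.717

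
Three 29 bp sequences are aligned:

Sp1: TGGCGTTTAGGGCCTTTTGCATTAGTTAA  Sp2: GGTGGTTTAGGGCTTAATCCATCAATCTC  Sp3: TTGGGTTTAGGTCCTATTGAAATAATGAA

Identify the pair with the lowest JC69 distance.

Sp1 and Sp3

Sp1–Sp2: 12/29 differ, p = 0.414, d = 0.602.
Sp1–Sp3: 8/29 differ, p = 0.276, d = 0.344.
Sp2–Sp3: 13/29 differ, p = 0.448, d = 0.683.
The smallest distance is between Sp1 and Sp3.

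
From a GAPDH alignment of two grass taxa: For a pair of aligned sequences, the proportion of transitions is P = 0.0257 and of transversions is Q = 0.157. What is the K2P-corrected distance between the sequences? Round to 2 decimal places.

0.21

Under the Kimura two-parameter model, d = −½ ln(1 − 2P − Q) − ¼ ln(1 − 2Q).
1 − 2P − Q = 0.7916, giving −½ ln(0.7916) = 0.116850.
1 − 2Q = 0.686, giving −¼ ln(0.686) = 0.094219.
d = 0.116850 + 0.094219 = 0.211069.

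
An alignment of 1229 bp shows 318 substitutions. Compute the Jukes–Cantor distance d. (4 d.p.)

0.3173

p = 318/1229 ≈ 0.258747.
d = −(3/4) ln(1 − 4p/3) = −0.75 ln(1 − 0.344996) = −0.75 ln(0.655004)
  = −0.75 × (-0.423114) = 0.317336 substitutions/site.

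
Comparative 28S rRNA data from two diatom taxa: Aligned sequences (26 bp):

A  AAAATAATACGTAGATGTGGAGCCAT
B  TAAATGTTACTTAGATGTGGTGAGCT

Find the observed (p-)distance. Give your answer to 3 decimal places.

0.308

The sequences differ at 8 of 26 positions (sites 1, 6, 7, 11, 21, 23, 24, 25).
p = 8/26 = 0.307692… ≈ 0.308 (to 3 d.p.).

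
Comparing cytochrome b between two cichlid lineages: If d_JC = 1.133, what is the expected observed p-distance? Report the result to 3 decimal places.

p = (3/4)(1 − e^(−4d/3)) = 0.75 × (1 − e^(-1.510667)) = 0.75 × (1 − 0.220763) = 0.584428.

0.584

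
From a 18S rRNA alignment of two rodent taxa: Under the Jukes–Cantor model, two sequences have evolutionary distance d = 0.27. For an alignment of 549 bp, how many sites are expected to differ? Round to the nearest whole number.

Invert JC69: p = (3/4)(1 − e^(−4d/3)) = 0.75 × (1 − e^(-0.36)) = 0.75 × (1 − 0.697676) = 0.226743.
Expected differing sites = pL ≈ 0.226743 × 549 = 124.481907 ≈ 124.

124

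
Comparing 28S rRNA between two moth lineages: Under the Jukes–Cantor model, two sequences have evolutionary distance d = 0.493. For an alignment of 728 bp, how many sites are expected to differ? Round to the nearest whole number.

263

Invert JC69: p = (3/4)(1 − e^(−4d/3)) = 0.75 × (1 − e^(-0.657333)) = 0.75 × (1 − 0.518232) = 0.361326.
Expected differing sites = pL ≈ 0.361326 × 728 = 263.045328 ≈ 263.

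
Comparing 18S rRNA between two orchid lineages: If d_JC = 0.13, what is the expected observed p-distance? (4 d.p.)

0.1194

p = (3/4)(1 − e^(−4d/3)) = 0.75 × (1 − e^(-0.173333)) = 0.75 × (1 − 0.840858) = 0.119357.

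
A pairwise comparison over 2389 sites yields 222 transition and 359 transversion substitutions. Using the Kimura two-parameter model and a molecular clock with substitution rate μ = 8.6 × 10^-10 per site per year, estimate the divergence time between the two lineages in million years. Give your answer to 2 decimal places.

171.04

P = 222/2389 ≈ 0.092926 and Q = 359/2389 ≈ 0.150272.
Under the Kimura two-parameter model, d = −½ ln(1 − 2P − Q) − ¼ ln(1 − 2Q).
1 − 2P − Q = 0.663876, giving −½ ln(0.663876) = 0.204830.
1 − 2Q = 0.699456, giving −¼ ln(0.699456) = 0.089363.
d = 0.204830 + 0.089363 = 0.294193.
Under a molecular clock d = 2μt, so t = d/(2μ) = 0.294193 / (2 × 8.6 × 10^-10) = 171.04 million years.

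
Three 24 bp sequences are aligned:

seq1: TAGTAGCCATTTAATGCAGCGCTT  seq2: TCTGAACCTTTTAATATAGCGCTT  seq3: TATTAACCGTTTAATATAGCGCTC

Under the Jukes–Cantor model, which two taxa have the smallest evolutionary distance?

seq1–seq2: 7/24 differ, p = 0.292, d = 0.369.
seq1–seq3: 6/24 differ, p = 0.250, d = 0.304.
seq2–seq3: 4/24 differ, p = 0.167, d = 0.188.
The smallest distance is between seq2 and seq3.

seq2 and seq3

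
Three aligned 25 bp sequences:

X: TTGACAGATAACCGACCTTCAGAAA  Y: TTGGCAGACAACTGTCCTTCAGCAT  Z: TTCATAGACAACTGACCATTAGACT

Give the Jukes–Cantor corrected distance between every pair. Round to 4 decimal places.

X–Y: 6/25 sites differ → p = 0.24, d = −0.75 ln(1 − 0.32) = 0.289247 ≈ 0.2892.
X–Z: 8/25 sites differ → p = 0.32, d = −0.75 ln(1 − 0.426667) = 0.417216 ≈ 0.4172.
Y–Z: 8/25 sites differ → p = 0.32, d = −0.75 ln(1 − 0.426667) = 0.417216 ≈ 0.4172.

d(X,Y) = 0.2892, d(X,Z) = 0.4172, d(Y,Z) = 0.4172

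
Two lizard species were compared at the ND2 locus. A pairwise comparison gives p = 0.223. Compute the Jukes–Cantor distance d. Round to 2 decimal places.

d = −(3/4) ln(1 − 4p/3) = −0.75 ln(1 − 0.297333) = −0.75 ln(0.702667)
  = −0.75 × (-0.352872) = 0.264654 substitutions/site.

0.26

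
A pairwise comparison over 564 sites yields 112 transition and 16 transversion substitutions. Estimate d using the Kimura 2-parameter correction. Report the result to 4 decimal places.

0.2918

P = 112/564 ≈ 0.198582 and Q = 16/564 ≈ 0.028369.
Under the Kimura two-parameter model, d = −½ ln(1 − 2P − Q) − ¼ ln(1 − 2Q).
1 − 2P − Q = 0.574467, giving −½ ln(0.574467) = 0.277156.
1 − 2Q = 0.943262, giving −¼ ln(0.943262) = 0.014603.
d = 0.277156 + 0.014603 = 0.291759.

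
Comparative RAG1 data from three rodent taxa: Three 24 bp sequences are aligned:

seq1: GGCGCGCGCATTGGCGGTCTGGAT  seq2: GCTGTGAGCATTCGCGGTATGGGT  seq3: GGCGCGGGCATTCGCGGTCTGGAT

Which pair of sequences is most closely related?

seq1–seq2: 7/24 differ, p = 0.292, d = 0.369.
seq1–seq3: 2/24 differ, p = 0.083, d = 0.088.
seq2–seq3: 6/24 differ, p = 0.250, d = 0.304.
The smallest distance is between seq1 and seq3.

seq1 and seq3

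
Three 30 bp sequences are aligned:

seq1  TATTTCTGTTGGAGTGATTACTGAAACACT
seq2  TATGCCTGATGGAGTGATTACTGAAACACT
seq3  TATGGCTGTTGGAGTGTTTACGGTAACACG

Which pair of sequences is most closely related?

seq1–seq2: 3/30 differ, p = 0.100, d = 0.107.
seq1–seq3: 6/30 differ, p = 0.200, d = 0.233.
seq2–seq3: 6/30 differ, p = 0.200, d = 0.233.
The smallest distance is between seq1 and seq2.

seq1 and seq2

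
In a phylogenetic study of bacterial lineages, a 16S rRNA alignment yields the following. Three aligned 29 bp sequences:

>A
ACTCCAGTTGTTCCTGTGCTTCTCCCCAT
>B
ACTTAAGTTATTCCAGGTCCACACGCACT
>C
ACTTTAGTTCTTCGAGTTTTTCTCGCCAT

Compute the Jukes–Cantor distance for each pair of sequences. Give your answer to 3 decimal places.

A–B: 12/29 sites differ → p ≈ 0.413793, d = −0.75 ln(1 − 0.551724) = 0.601760 ≈ 0.602.
A–C: 8/29 sites differ → p ≈ 0.275862, d = −0.75 ln(1 − 0.367816) = 0.343931 ≈ 0.344.
B–C: 10/29 sites differ → p ≈ 0.344828, d = −0.75 ln(1 − 0.459771) = 0.461822 ≈ 0.462.

d(A,B) = 0.602, d(A,C) = 0.344, d(B,C) = 0.462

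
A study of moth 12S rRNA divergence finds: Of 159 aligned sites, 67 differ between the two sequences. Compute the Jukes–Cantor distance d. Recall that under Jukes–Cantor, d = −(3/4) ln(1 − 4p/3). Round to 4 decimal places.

0.6189

p = 67/159 ≈ 0.421384.
d = −(3/4) ln(1 − 4p/3) = −0.75 ln(1 − 0.561845) = −0.75 ln(0.438155)
  = −0.75 × (-0.825183) = 0.618887 substitutions/site.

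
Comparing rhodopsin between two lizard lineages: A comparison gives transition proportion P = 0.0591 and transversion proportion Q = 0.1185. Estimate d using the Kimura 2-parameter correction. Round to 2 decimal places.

0.20

Under the Kimura two-parameter model, d = −½ ln(1 − 2P − Q) − ¼ ln(1 − 2Q).
1 − 2P − Q = 0.7633, giving −½ ln(0.7633) = 0.135052.
1 − 2Q = 0.763, giving −¼ ln(0.763) = 0.067624.
d = 0.135052 + 0.067624 = 0.202676.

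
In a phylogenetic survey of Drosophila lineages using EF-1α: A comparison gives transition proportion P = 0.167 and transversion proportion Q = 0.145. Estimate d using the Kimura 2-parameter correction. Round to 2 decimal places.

0.41

Under the Kimura two-parameter model, d = −½ ln(1 − 2P − Q) − ¼ ln(1 − 2Q).
1 − 2P − Q = 0.521, giving −½ ln(0.521) = 0.326003.
1 − 2Q = 0.71, giving −¼ ln(0.71) = 0.085623.
d = 0.326003 + 0.085623 = 0.411626.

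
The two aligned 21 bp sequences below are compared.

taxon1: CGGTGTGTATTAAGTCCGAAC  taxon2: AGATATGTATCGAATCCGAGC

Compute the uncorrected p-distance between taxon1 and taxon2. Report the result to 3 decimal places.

0.333

The sequences differ at 7 of 21 positions (sites 1, 3, 5, 11, 12, 14, 20).
p = 7/21 = 0.333333… ≈ 0.333 (to 3 d.p.).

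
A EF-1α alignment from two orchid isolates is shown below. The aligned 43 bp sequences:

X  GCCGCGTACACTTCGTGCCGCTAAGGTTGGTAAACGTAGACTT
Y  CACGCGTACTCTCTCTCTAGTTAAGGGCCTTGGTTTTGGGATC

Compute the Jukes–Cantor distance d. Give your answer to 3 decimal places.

0.937

The sequences differ at 23 of 43 sites, so p = 23/43 ≈ 0.534884.
d = −(3/4) ln(1 − 4p/3) = −0.75 ln(1 − 0.713179) = −0.75 ln(0.286821)
  = −0.75 × (-1.248897) = 0.936673 substitutions/site.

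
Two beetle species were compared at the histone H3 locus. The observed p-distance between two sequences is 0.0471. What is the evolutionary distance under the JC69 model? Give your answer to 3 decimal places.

d = −(3/4) ln(1 − 4p/3) = −0.75 ln(1 − 0.0628) = −0.75 ln(0.9372)
  = −0.75 × (-0.064859) = 0.048644 substitutions/site.

0.049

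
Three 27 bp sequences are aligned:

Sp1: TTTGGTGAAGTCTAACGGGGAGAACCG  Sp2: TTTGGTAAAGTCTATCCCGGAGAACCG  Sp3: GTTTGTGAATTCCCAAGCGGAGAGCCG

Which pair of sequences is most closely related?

Sp1–Sp2: 4/27 differ, p = 0.148, d = 0.165.
Sp1–Sp3: 8/27 differ, p = 0.296, d = 0.377.
Sp2–Sp3: 10/27 differ, p = 0.370, d = 0.511.
The smallest distance is between Sp1 and Sp2.

Sp1 and Sp2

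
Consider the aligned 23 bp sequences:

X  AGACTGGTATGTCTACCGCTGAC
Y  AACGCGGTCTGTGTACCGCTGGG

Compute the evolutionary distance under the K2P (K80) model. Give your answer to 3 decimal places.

Of 23 sites, 3 differences are transitions and 5 are transversions, so P = 3/23 ≈ 0.130435 and Q = 5/23 ≈ 0.217391.
Under the Kimura two-parameter model, d = −½ ln(1 − 2P − Q) − ¼ ln(1 − 2Q).
1 − 2P − Q = 0.521739, giving −½ ln(0.521739) = 0.325294.
1 − 2Q = 0.565218, giving −¼ ln(0.565218) = 0.142636.
d = 0.325294 + 0.142636 = 0.467930.

0.468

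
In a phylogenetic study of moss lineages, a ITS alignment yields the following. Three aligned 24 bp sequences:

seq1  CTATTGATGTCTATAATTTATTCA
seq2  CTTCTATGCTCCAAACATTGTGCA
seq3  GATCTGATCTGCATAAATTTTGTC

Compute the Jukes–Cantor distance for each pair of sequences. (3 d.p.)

d(seq1,seq2) = 0.824, d(seq1,seq3) = 0.824, d(seq2,seq3) = 0.708

seq1–seq2: 12/24 sites differ → p = 0.5, d = −0.75 ln(1 − 0.666667) = 0.823960 ≈ 0.824.
seq1–seq3: 12/24 sites differ → p = 0.5, d = −0.75 ln(1 − 0.666667) = 0.823960 ≈ 0.824.
seq2–seq3: 11/24 sites differ → p ≈ 0.458333, d = −0.75 ln(1 − 0.611111) = 0.708346 ≈ 0.708.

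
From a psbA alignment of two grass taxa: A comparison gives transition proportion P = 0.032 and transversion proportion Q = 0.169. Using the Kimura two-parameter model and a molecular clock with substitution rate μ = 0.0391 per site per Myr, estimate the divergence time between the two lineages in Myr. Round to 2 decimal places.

Under the Kimura two-parameter model, d = −½ ln(1 − 2P − Q) − ¼ ln(1 − 2Q).
1 − 2P − Q = 0.767, giving −½ ln(0.767) = 0.132634.
1 − 2Q = 0.662, giving −¼ ln(0.662) = 0.103122.
d = 0.132634 + 0.103122 = 0.235756.
Under a molecular clock d = 2μt, so t = d/(2μ) = 0.235756 / (2 × 0.0391) = 3.01 Myr.

3.01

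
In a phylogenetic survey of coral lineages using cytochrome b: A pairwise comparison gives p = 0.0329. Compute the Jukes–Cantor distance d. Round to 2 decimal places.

0.03

d = −(3/4) ln(1 − 4p/3) = −0.75 ln(1 − 0.043867) = −0.75 ln(0.956133)
  = −0.75 × (-0.044858) = 0.033644 substitutions/site.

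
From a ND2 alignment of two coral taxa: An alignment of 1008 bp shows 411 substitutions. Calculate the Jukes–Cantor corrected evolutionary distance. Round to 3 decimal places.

0.588

p = 411/1008 ≈ 0.407738.
d = −(3/4) ln(1 − 4p/3) = −0.75 ln(1 − 0.543651) = −0.75 ln(0.456349)
  = −0.75 × (-0.784497) = 0.588373 substitutions/site.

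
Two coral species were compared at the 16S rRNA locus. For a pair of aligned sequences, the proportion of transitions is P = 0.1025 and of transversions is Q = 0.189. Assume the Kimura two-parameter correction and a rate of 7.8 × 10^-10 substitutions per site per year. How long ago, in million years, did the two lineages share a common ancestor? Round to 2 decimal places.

Under the Kimura two-parameter model, d = −½ ln(1 − 2P − Q) − ¼ ln(1 − 2Q).
1 − 2P − Q = 0.606, giving −½ ln(0.606) = 0.250438.
1 − 2Q = 0.622, giving −¼ ln(0.622) = 0.118704.
d = 0.250438 + 0.118704 = 0.369142.
Under a molecular clock d = 2μt, so t = d/(2μ) = 0.369142 / (2 × 7.8 × 10^-10) = 236.63 million years.

236.63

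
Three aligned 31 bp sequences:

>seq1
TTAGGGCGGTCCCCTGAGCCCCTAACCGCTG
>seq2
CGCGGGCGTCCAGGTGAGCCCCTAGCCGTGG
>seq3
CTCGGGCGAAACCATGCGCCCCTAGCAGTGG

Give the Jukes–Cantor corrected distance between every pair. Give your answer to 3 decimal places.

d(seq1,seq2) = 0.481, d(seq1,seq3) = 0.481, d(seq2,seq3) = 0.367

seq1–seq2: 11/31 sites differ → p ≈ 0.354839, d = −0.75 ln(1 − 0.473119) = 0.480585 ≈ 0.481.
seq1–seq3: 11/31 sites differ → p ≈ 0.354839, d = −0.75 ln(1 − 0.473119) = 0.480585 ≈ 0.481.
seq2–seq3: 9/31 sites differ → p ≈ 0.290323, d = −0.75 ln(1 − 0.387097) = 0.367161 ≈ 0.367.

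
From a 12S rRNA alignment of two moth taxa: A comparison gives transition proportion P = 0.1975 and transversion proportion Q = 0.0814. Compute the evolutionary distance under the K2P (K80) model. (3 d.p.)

Under the Kimura two-parameter model, d = −½ ln(1 − 2P − Q) − ¼ ln(1 − 2Q).
1 − 2P − Q = 0.5236, giving −½ ln(0.5236) = 0.323514.
1 − 2Q = 0.8372, giving −¼ ln(0.8372) = 0.044423.
d = 0.323514 + 0.044423 = 0.367937.

0.368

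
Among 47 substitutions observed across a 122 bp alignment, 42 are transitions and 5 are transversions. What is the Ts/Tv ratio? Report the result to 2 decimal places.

8.40

R = 42/5 = 8.40.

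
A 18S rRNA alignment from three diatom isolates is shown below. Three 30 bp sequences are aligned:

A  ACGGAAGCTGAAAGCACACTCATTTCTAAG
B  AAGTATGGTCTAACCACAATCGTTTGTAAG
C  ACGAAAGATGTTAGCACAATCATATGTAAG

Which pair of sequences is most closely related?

A and C

A–B: 10/30 differ, p = 0.333, d = 0.441.
A–C: 7/30 differ, p = 0.233, d = 0.280.
B–C: 9/30 differ, p = 0.300, d = 0.383.
The smallest distance is between A and C.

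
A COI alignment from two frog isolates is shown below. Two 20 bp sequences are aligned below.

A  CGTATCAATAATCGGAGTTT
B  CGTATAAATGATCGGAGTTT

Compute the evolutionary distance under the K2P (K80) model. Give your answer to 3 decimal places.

Of 20 sites, 1 differences are transitions and 1 are transversions, so P = 1/20 = 0.05 and Q = 1/20 = 0.05.
Under the Kimura two-parameter model, d = −½ ln(1 − 2P − Q) − ¼ ln(1 − 2Q).
1 − 2P − Q = 0.85, giving −½ ln(0.85) = 0.081259.
1 − 2Q = 0.9, giving −¼ ln(0.9) = 0.026340.
d = 0.081259 + 0.026340 = 0.107599.

0.108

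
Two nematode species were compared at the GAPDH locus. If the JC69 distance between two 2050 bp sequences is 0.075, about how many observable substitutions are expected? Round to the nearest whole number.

Invert JC69: p = (3/4)(1 − e^(−4d/3)) = 0.75 × (1 − e^(-0.1)) = 0.75 × (1 − 0.904837) = 0.071372.
Expected differing sites = pL ≈ 0.071372 × 2050 = 146.3126 ≈ 146.

146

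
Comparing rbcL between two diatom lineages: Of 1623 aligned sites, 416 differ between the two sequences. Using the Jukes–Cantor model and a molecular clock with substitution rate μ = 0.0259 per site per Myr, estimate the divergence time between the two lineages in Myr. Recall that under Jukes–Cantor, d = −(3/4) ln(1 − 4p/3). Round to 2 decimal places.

p = 416/1623 ≈ 0.256315.
d = −(3/4) ln(1 − 4p/3) = −0.75 ln(1 − 0.341753) = −0.75 ln(0.658247)
  = −0.75 × (-0.418175) = 0.313631 substitutions/site.
Under a molecular clock d = 2μt, so t = d/(2μ) = 0.313631 / (2 × 0.0259) = 6.05 Myr.

6.05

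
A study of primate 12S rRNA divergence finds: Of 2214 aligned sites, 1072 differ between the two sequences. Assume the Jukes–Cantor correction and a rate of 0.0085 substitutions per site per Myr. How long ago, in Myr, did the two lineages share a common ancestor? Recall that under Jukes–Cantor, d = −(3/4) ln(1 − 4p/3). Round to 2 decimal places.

p = 1072/2214 ≈ 0.484192.
d = −(3/4) ln(1 − 4p/3) = −0.75 ln(1 − 0.645589) = −0.75 ln(0.354411)
  = −0.75 × (-1.037298) = 0.777974 substitutions/site.
Under a molecular clock d = 2μt, so t = d/(2μ) = 0.777974 / (2 × 0.0085) = 45.76 Myr.

45.76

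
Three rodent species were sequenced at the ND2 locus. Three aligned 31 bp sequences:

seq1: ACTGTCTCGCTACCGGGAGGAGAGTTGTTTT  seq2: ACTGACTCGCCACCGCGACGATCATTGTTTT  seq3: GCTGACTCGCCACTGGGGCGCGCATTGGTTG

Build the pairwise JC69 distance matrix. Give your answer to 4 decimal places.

d(seq1,seq2) = 0.2687, d(seq1,seq3) = 0.4806, d(seq2,seq3) = 0.3163

seq1–seq2: 7/31 sites differ → p ≈ 0.225806, d = −0.75 ln(1 − 0.301075) = 0.268659 ≈ 0.2687.
seq1–seq3: 11/31 sites differ → p ≈ 0.354839, d = −0.75 ln(1 − 0.473119) = 0.480585 ≈ 0.4806.
seq2–seq3: 8/31 sites differ → p ≈ 0.258065, d = −0.75 ln(1 − 0.344087) = 0.316295 ≈ 0.3163.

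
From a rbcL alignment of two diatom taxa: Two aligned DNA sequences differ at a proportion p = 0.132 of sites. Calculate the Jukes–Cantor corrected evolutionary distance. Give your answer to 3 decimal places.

d = −(3/4) ln(1 − 4p/3) = −0.75 ln(1 − 0.176) = −0.75 ln(0.824)
  = −0.75 × (-0.193585) = 0.145189 substitutions/site.

0.145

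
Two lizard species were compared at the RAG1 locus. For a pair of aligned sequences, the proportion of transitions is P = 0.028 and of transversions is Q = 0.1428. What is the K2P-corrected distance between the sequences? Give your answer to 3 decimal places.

Under the Kimura two-parameter model, d = −½ ln(1 − 2P − Q) − ¼ ln(1 − 2Q).
1 − 2P − Q = 0.8012, giving −½ ln(0.8012) = 0.110822.
1 − 2Q = 0.7144, giving −¼ ln(0.7144) = 0.084078.
d = 0.110822 + 0.084078 = 0.194900.

0.195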